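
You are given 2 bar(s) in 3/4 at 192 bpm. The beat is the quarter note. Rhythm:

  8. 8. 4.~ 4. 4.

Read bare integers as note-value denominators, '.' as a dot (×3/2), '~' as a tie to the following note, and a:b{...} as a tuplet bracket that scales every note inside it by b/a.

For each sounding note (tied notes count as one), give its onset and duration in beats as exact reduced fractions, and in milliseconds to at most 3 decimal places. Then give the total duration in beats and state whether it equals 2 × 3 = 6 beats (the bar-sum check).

1) 0.0ms=0b +234.375ms=3/4b
2) 234.375ms=3/4b +234.375ms=3/4b
3) 468.75ms=3/2b +937.5ms=3b
4) 1406.25ms=9/2b +468.75ms=3/2b
Σ=6b of 6 (192bpm 3/4) — PASS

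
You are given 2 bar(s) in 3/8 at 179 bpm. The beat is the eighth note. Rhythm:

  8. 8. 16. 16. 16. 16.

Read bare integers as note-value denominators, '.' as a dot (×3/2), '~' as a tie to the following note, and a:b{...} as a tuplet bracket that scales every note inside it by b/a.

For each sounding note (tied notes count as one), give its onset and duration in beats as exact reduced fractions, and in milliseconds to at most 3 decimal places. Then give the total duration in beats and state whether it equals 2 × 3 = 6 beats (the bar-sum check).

1) 0.0ms=0b +502.793ms=3/2b
2) 502.793ms=3/2b +502.793ms=3/2b
3) 1005.587ms=3b +251.397ms=3/4b
4) 1256.983ms=15/4b +251.397ms=3/4b
5) 1508.38ms=9/2b +251.397ms=3/4b
6) 1759.777ms=21/4b +251.397ms=3/4b
Σ=6b of 6 (179bpm 3/8) — PASS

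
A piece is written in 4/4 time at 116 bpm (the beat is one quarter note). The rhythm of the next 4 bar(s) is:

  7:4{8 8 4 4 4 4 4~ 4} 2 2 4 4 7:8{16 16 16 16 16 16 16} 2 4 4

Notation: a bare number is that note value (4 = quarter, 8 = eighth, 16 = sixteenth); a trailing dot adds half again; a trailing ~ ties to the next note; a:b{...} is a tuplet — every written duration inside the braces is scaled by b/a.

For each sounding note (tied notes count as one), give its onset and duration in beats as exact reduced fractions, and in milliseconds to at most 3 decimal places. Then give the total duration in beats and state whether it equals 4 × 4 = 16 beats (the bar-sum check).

1) 0.0ms=0b +147.783ms=2/7b
2) 147.783ms=2/7b +147.783ms=2/7b
3) 295.567ms=4/7b +295.567ms=4/7b
4) 591.133ms=8/7b +295.567ms=4/7b
5) 886.7ms=12/7b +295.567ms=4/7b
6) 1182.266ms=16/7b +295.567ms=4/7b
7) 1477.833ms=20/7b +591.133ms=8/7b
8) 2068.966ms=4b +1034.483ms=2b
9) 3103.448ms=6b +1034.483ms=2b
10) 4137.931ms=8b +517.241ms=1b
11) 4655.172ms=9b +517.241ms=1b
12) 5172.414ms=10b +147.783ms=2/7b
13) 5320.197ms=72/7b +147.783ms=2/7b
14) 5467.98ms=74/7b +147.783ms=2/7b
15) 5615.764ms=76/7b +147.783ms=2/7b
16) 5763.547ms=78/7b +147.783ms=2/7b
17) 5911.33ms=80/7b +147.783ms=2/7b
18) 6059.113ms=82/7b +147.783ms=2/7b
19) 6206.897ms=12b +1034.483ms=2b
20) 7241.379ms=14b +517.241ms=1b
21) 7758.621ms=15b +517.241ms=1b
Σ=16b of 16 (116bpm 4/4) — PASS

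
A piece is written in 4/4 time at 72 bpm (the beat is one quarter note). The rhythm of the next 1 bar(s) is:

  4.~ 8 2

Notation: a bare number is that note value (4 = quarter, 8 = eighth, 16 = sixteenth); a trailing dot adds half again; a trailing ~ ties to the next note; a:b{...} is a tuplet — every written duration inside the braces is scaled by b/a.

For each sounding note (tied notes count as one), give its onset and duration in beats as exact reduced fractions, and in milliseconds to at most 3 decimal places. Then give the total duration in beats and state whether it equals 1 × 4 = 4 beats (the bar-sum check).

1) 0.0ms=0b +1666.667ms=2b
2) 1666.667ms=2b +1666.667ms=2b
Σ=4b of 4 (72bpm 4/4) — PASS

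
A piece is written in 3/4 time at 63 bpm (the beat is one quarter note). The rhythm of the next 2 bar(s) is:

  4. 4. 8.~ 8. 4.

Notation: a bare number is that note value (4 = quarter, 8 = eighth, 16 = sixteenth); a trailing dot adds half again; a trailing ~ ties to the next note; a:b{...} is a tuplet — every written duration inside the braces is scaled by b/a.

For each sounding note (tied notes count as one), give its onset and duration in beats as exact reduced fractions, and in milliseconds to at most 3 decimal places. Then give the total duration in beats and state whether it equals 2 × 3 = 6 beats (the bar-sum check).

1) 0.0ms=0b +1428.571ms=3/2b
2) 1428.571ms=3/2b +1428.571ms=3/2b
3) 2857.143ms=3b +1428.571ms=3/2b
4) 4285.714ms=9/2b +1428.571ms=3/2b
Σ=6b of 6 (63bpm 3/4) — PASS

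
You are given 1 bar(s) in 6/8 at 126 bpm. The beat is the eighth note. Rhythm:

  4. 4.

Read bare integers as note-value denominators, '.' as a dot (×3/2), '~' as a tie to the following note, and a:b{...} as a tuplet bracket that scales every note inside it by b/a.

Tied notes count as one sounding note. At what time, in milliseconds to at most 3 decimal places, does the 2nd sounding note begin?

1. 0.0ms @ 0 + 1428.571ms (3)
2. 1428.571ms @ 3 + 1428.571ms (3)

note 2 onset = 3b = 1428.571ms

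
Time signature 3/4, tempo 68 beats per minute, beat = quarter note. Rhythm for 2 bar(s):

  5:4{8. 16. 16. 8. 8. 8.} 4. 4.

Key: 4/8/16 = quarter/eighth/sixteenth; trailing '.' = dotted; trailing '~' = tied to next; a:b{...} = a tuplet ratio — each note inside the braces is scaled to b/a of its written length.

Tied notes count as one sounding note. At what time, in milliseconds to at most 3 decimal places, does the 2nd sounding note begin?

1. 0.0ms @ 0 + 529.412ms (3/5)
2. 529.412ms @ 3/5 + 264.706ms (3/10)
3. 794.118ms @ 9/10 + 264.706ms (3/10)
4. 1058.824ms @ 6/5 + 529.412ms (3/5)
5. 1588.235ms @ 9/5 + 529.412ms (3/5)
6. 2117.647ms @ 12/5 + 529.412ms (3/5)
7. 2647.059ms @ 3 + 1323.529ms (3/2)
8. 3970.588ms @ 9/2 + 1323.529ms (3/2)

note 2 onset = 3/5b = 529.412ms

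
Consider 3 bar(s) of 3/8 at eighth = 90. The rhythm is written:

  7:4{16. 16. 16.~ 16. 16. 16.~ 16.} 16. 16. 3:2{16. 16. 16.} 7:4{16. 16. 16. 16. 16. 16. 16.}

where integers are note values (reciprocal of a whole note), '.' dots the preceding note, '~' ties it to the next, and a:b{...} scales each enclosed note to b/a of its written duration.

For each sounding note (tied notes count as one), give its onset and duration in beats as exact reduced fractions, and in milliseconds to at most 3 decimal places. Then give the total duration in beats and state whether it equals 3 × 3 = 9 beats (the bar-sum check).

1) 0.0ms=0b +285.714ms=3/7b
2) 285.714ms=3/7b +285.714ms=3/7b
3) 571.429ms=6/7b +571.429ms=6/7b
4) 1142.857ms=12/7b +285.714ms=3/7b
5) 1428.571ms=15/7b +571.429ms=6/7b
6) 2000.0ms=3b +500.0ms=3/4b
7) 2500.0ms=15/4b +500.0ms=3/4b
8) 3000.0ms=9/2b +333.333ms=1/2b
9) 3333.333ms=5b +333.333ms=1/2b
10) 3666.667ms=11/2b +333.333ms=1/2b
11) 4000.0ms=6b +285.714ms=3/7b
12) 4285.714ms=45/7b +285.714ms=3/7b
13) 4571.429ms=48/7b +285.714ms=3/7b
14) 4857.143ms=51/7b +285.714ms=3/7b
15) 5142.857ms=54/7b +285.714ms=3/7b
16) 5428.571ms=57/7b +285.714ms=3/7b
17) 5714.286ms=60/7b +285.714ms=3/7b
Σ=9b of 9 (90bpm 3/8) — PASS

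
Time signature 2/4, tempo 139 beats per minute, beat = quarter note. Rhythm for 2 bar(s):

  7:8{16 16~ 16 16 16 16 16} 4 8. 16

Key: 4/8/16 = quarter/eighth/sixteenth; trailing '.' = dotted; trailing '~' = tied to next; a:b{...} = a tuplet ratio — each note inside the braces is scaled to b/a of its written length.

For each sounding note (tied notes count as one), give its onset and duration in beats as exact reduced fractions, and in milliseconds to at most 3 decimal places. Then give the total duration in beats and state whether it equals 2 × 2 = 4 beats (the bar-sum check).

1) 0.0ms=0b +123.33ms=2/7b
2) 123.33ms=2/7b +246.66ms=4/7b
3) 369.99ms=6/7b +123.33ms=2/7b
4) 493.32ms=8/7b +123.33ms=2/7b
5) 616.65ms=10/7b +123.33ms=2/7b
6) 739.979ms=12/7b +123.33ms=2/7b
7) 863.309ms=2b +431.655ms=1b
8) 1294.964ms=3b +323.741ms=3/4b
9) 1618.705ms=15/4b +107.914ms=1/4b
Σ=4b of 4 (139bpm 2/4) — PASS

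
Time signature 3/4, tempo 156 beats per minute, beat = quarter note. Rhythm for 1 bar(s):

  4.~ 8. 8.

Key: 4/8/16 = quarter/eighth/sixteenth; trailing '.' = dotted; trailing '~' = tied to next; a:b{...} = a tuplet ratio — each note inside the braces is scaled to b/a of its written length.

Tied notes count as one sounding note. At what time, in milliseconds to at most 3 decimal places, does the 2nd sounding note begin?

note 2 onset = 9/4b = 865.385ms

1. 0.0ms @ 0 + 865.385ms (9/4)
2. 865.385ms @ 9/4 + 288.462ms (3/4)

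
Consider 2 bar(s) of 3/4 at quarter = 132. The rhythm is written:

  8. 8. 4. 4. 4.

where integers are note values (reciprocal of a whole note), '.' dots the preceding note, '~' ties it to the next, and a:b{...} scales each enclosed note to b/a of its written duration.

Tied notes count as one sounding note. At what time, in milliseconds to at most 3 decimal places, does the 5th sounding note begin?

1. 0.0ms @ 0 + 340.909ms (3/4)
2. 340.909ms @ 3/4 + 340.909ms (3/4)
3. 681.818ms @ 3/2 + 681.818ms (3/2)
4. 1363.636ms @ 3 + 681.818ms (3/2)
5. 2045.455ms @ 9/2 + 681.818ms (3/2)

note 5 onset = 9/2b = 2045.455ms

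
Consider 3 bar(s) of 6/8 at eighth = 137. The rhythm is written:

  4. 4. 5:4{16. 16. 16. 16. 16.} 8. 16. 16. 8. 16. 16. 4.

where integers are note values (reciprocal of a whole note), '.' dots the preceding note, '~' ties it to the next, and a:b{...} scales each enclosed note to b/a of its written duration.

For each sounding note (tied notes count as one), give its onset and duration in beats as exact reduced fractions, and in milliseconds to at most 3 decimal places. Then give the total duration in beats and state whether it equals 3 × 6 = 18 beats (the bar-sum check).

1) 0.0ms=0b +1313.869ms=3b
2) 1313.869ms=3b +1313.869ms=3b
3) 2627.737ms=6b +262.774ms=3/5b
4) 2890.511ms=33/5b +262.774ms=3/5b
5) 3153.285ms=36/5b +262.774ms=3/5b
6) 3416.058ms=39/5b +262.774ms=3/5b
7) 3678.832ms=42/5b +262.774ms=3/5b
8) 3941.606ms=9b +656.934ms=3/2b
9) 4598.54ms=21/2b +328.467ms=3/4b
10) 4927.007ms=45/4b +328.467ms=3/4b
11) 5255.474ms=12b +656.934ms=3/2b
12) 5912.409ms=27/2b +328.467ms=3/4b
13) 6240.876ms=57/4b +328.467ms=3/4b
14) 6569.343ms=15b +1313.869ms=3b
Σ=18b of 18 (137bpm 6/8) — PASS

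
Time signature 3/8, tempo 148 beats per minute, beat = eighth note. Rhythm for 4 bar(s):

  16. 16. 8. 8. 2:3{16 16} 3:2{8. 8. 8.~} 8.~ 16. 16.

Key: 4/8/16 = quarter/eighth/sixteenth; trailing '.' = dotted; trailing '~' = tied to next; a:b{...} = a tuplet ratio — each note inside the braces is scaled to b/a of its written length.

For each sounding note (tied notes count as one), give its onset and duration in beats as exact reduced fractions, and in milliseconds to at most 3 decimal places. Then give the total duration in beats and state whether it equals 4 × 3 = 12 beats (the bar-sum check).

1) 0.0ms=0b +304.054ms=3/4b
2) 304.054ms=3/4b +304.054ms=3/4b
3) 608.108ms=3/2b +608.108ms=3/2b
4) 1216.216ms=3b +608.108ms=3/2b
5) 1824.324ms=9/2b +304.054ms=3/4b
6) 2128.378ms=21/4b +304.054ms=3/4b
7) 2432.432ms=6b +405.405ms=1b
8) 2837.838ms=7b +405.405ms=1b
9) 3243.243ms=8b +1317.568ms=13/4b
10) 4560.811ms=45/4b +304.054ms=3/4b
Σ=12b of 12 (148bpm 3/8) — PASS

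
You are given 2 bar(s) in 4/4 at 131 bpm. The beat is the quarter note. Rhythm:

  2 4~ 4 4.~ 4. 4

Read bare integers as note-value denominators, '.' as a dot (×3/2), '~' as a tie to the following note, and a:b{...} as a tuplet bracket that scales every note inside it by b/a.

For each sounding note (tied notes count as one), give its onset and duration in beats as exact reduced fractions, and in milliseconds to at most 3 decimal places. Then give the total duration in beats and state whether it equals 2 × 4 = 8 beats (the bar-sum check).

1) 0.0ms=0b +916.031ms=2b
2) 916.031ms=2b +916.031ms=2b
3) 1832.061ms=4b +1374.046ms=3b
4) 3206.107ms=7b +458.015ms=1b
Σ=8b of 8 (131bpm 4/4) — PASS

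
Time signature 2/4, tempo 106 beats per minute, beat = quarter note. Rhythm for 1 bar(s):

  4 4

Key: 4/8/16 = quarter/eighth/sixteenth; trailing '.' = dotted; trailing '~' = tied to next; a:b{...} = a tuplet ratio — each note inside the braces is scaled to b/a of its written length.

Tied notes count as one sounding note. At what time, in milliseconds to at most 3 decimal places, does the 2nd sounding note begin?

note 2 onset = 1b = 566.038ms

1. 0.0ms @ 0 + 566.038ms (1)
2. 566.038ms @ 1 + 566.038ms (1)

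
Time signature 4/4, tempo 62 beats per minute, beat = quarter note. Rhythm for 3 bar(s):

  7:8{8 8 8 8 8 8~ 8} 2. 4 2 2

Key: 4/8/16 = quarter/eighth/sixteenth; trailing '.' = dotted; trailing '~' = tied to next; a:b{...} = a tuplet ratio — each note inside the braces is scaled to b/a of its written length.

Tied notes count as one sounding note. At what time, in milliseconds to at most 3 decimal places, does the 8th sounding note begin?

1. 0.0ms @ 0 + 552.995ms (4/7)
2. 552.995ms @ 4/7 + 552.995ms (4/7)
3. 1105.991ms @ 8/7 + 552.995ms (4/7)
4. 1658.986ms @ 12/7 + 552.995ms (4/7)
5. 2211.982ms @ 16/7 + 552.995ms (4/7)
6. 2764.977ms @ 20/7 + 1105.991ms (8/7)
7. 3870.968ms @ 4 + 2903.226ms (3)
8. 6774.194ms @ 7 + 967.742ms (1)
9. 7741.935ms @ 8 + 1935.484ms (2)
10. 9677.419ms @ 10 + 1935.484ms (2)

note 8 onset = 7b = 6774.194ms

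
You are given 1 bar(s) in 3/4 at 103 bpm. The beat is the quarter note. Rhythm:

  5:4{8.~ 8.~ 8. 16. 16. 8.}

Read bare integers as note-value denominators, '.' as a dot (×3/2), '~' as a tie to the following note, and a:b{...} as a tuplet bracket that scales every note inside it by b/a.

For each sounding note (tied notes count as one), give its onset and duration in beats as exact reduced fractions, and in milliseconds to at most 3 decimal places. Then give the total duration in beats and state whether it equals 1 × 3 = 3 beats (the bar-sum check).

1) 0.0ms=0b +1048.544ms=9/5b
2) 1048.544ms=9/5b +174.757ms=3/10b
3) 1223.301ms=21/10b +174.757ms=3/10b
4) 1398.058ms=12/5b +349.515ms=3/5b
Σ=3b of 3 (103bpm 3/4) — PASS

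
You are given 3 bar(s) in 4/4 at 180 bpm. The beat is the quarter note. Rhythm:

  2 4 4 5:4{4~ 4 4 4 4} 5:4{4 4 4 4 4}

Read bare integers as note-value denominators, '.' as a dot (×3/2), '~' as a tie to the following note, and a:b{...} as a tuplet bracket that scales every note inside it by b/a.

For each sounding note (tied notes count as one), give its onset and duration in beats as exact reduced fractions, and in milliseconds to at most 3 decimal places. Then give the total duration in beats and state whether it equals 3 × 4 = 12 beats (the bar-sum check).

1) 0.0ms=0b +666.667ms=2b
2) 666.667ms=2b +333.333ms=1b
3) 1000.0ms=3b +333.333ms=1b
4) 1333.333ms=4b +533.333ms=8/5b
5) 1866.667ms=28/5b +266.667ms=4/5b
6) 2133.333ms=32/5b +266.667ms=4/5b
7) 2400.0ms=36/5b +266.667ms=4/5b
8) 2666.667ms=8b +266.667ms=4/5b
9) 2933.333ms=44/5b +266.667ms=4/5b
10) 3200.0ms=48/5b +266.667ms=4/5b
11) 3466.667ms=52/5b +266.667ms=4/5b
12) 3733.333ms=56/5b +266.667ms=4/5b
Σ=12b of 12 (180bpm 4/4) — PASS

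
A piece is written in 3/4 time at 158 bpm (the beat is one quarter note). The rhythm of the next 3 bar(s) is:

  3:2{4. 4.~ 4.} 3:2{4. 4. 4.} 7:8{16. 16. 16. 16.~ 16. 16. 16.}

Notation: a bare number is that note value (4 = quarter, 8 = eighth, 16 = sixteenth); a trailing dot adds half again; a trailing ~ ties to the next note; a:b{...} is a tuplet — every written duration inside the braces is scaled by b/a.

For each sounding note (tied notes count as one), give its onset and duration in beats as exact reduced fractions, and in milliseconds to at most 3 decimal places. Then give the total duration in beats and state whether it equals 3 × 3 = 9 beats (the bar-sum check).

1) 0.0ms=0b +379.747ms=1b
2) 379.747ms=1b +759.494ms=2b
3) 1139.241ms=3b +379.747ms=1b
4) 1518.987ms=4b +379.747ms=1b
5) 1898.734ms=5b +379.747ms=1b
6) 2278.481ms=6b +162.749ms=3/7b
7) 2441.23ms=45/7b +162.749ms=3/7b
8) 2603.978ms=48/7b +162.749ms=3/7b
9) 2766.727ms=51/7b +325.497ms=6/7b
10) 3092.224ms=57/7b +162.749ms=3/7b
11) 3254.973ms=60/7b +162.749ms=3/7b
Σ=9b of 9 (158bpm 3/4) — PASS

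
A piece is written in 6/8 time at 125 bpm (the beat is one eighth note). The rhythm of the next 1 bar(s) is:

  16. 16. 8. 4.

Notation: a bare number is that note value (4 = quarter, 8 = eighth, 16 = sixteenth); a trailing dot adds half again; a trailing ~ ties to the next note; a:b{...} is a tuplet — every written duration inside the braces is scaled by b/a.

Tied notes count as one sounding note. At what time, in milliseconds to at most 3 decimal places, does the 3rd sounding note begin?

note 3 onset = 3/2b = 720.0ms

1. 0.0ms @ 0 + 360.0ms (3/4)
2. 360.0ms @ 3/4 + 360.0ms (3/4)
3. 720.0ms @ 3/2 + 720.0ms (3/2)
4. 1440.0ms @ 3 + 1440.0ms (3)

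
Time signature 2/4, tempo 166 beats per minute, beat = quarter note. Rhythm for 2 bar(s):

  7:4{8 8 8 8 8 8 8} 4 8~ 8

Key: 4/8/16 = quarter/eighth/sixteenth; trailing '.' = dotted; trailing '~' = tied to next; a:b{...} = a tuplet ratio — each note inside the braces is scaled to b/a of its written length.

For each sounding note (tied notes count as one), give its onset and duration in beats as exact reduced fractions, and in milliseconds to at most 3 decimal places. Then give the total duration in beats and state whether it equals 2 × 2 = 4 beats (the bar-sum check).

1) 0.0ms=0b +103.27ms=2/7b
2) 103.27ms=2/7b +103.27ms=2/7b
3) 206.54ms=4/7b +103.27ms=2/7b
4) 309.811ms=6/7b +103.27ms=2/7b
5) 413.081ms=8/7b +103.27ms=2/7b
6) 516.351ms=10/7b +103.27ms=2/7b
7) 619.621ms=12/7b +103.27ms=2/7b
8) 722.892ms=2b +361.446ms=1b
9) 1084.337ms=3b +361.446ms=1b
Σ=4b of 4 (166bpm 2/4) — PASS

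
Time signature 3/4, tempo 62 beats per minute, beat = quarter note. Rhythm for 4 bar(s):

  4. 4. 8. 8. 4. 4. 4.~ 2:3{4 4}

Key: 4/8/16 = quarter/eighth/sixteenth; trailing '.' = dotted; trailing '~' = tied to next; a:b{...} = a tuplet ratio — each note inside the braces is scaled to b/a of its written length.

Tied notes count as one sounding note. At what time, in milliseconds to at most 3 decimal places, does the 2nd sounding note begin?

1. 0.0ms @ 0 + 1451.613ms (3/2)
2. 1451.613ms @ 3/2 + 1451.613ms (3/2)
3. 2903.226ms @ 3 + 725.806ms (3/4)
4. 3629.032ms @ 15/4 + 725.806ms (3/4)
5. 4354.839ms @ 9/2 + 1451.613ms (3/2)
6. 5806.452ms @ 6 + 1451.613ms (3/2)
7. 7258.065ms @ 15/2 + 2903.226ms (3)
8. 10161.29ms @ 21/2 + 1451.613ms (3/2)

note 2 onset = 3/2b = 1451.613ms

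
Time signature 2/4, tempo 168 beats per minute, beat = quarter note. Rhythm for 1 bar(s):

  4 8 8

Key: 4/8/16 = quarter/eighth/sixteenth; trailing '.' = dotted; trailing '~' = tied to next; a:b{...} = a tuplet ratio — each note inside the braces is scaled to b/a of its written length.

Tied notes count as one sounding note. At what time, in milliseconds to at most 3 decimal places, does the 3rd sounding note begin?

note 3 onset = 3/2b = 535.714ms

1. 0.0ms @ 0 + 357.143ms (1)
2. 357.143ms @ 1 + 178.571ms (1/2)
3. 535.714ms @ 3/2 + 178.571ms (1/2)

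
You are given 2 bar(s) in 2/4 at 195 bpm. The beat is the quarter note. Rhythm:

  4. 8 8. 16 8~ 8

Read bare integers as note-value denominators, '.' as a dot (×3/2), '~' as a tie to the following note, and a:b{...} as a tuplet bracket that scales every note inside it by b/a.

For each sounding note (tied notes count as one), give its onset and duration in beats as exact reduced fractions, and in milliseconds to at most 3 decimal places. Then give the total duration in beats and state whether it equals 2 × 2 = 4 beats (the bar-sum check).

1) 0.0ms=0b +461.538ms=3/2b
2) 461.538ms=3/2b +153.846ms=1/2b
3) 615.385ms=2b +230.769ms=3/4b
4) 846.154ms=11/4b +76.923ms=1/4b
5) 923.077ms=3b +307.692ms=1b
Σ=4b of 4 (195bpm 2/4) — PASS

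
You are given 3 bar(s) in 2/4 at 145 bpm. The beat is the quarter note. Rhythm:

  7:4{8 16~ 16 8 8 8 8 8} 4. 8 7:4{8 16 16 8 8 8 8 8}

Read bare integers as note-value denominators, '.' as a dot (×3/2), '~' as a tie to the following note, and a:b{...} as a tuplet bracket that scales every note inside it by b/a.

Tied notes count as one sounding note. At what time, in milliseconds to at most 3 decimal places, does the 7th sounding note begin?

note 7 onset = 12/7b = 709.36ms

1. 0.0ms @ 0 + 118.227ms (2/7)
2. 118.227ms @ 2/7 + 118.227ms (2/7)
3. 236.453ms @ 4/7 + 118.227ms (2/7)
4. 354.68ms @ 6/7 + 118.227ms (2/7)
5. 472.906ms @ 8/7 + 118.227ms (2/7)
6. 591.133ms @ 10/7 + 118.227ms (2/7)
7. 709.36ms @ 12/7 + 118.227ms (2/7)
8. 827.586ms @ 2 + 620.69ms (3/2)
9. 1448.276ms @ 7/2 + 206.897ms (1/2)
10. 1655.172ms @ 4 + 118.227ms (2/7)
11. 1773.399ms @ 30/7 + 59.113ms (1/7)
12. 1832.512ms @ 31/7 + 59.113ms (1/7)
13. 1891.626ms @ 32/7 + 118.227ms (2/7)
14. 2009.852ms @ 34/7 + 118.227ms (2/7)
15. 2128.079ms @ 36/7 + 118.227ms (2/7)
16. 2246.305ms @ 38/7 + 118.227ms (2/7)
17. 2364.532ms @ 40/7 + 118.227ms (2/7)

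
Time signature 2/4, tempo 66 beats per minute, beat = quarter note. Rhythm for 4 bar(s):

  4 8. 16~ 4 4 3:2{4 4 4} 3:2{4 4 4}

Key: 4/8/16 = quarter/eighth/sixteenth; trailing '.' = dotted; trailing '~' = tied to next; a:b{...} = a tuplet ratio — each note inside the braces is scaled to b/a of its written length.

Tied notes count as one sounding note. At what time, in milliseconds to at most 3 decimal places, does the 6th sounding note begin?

note 6 onset = 14/3b = 4242.424ms

1. 0.0ms @ 0 + 909.091ms (1)
2. 909.091ms @ 1 + 681.818ms (3/4)
3. 1590.909ms @ 7/4 + 1136.364ms (5/4)
4. 2727.273ms @ 3 + 909.091ms (1)
5. 3636.364ms @ 4 + 606.061ms (2/3)
6. 4242.424ms @ 14/3 + 606.061ms (2/3)
7. 4848.485ms @ 16/3 + 606.061ms (2/3)
8. 5454.545ms @ 6 + 606.061ms (2/3)
9. 6060.606ms @ 20/3 + 606.061ms (2/3)
10. 6666.667ms @ 22/3 + 606.061ms (2/3)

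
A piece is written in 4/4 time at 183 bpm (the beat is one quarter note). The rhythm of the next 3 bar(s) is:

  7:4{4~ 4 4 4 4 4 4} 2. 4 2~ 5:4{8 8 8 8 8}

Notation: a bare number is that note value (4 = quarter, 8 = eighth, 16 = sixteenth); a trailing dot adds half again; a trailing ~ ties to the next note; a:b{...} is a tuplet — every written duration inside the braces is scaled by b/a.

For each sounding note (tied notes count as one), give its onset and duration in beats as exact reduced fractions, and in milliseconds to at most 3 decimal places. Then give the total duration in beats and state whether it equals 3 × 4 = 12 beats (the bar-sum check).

1) 0.0ms=0b +374.707ms=8/7b
2) 374.707ms=8/7b +187.354ms=4/7b
3) 562.061ms=12/7b +187.354ms=4/7b
4) 749.415ms=16/7b +187.354ms=4/7b
5) 936.768ms=20/7b +187.354ms=4/7b
6) 1124.122ms=24/7b +187.354ms=4/7b
7) 1311.475ms=4b +983.607ms=3b
8) 2295.082ms=7b +327.869ms=1b
9) 2622.951ms=8b +786.885ms=12/5b
10) 3409.836ms=52/5b +131.148ms=2/5b
11) 3540.984ms=54/5b +131.148ms=2/5b
12) 3672.131ms=56/5b +131.148ms=2/5b
13) 3803.279ms=58/5b +131.148ms=2/5b
Σ=12b of 12 (183bpm 4/4) — PASS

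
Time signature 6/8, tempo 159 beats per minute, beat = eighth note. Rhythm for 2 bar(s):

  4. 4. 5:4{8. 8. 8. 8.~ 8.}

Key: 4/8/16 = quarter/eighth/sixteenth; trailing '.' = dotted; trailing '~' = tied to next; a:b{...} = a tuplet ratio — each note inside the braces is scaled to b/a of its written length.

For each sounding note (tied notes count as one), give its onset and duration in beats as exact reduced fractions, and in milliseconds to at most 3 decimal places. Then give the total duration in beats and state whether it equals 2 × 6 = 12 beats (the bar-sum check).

1) 0.0ms=0b +1132.075ms=3b
2) 1132.075ms=3b +1132.075ms=3b
3) 2264.151ms=6b +452.83ms=6/5b
4) 2716.981ms=36/5b +452.83ms=6/5b
5) 3169.811ms=42/5b +452.83ms=6/5b
6) 3622.642ms=48/5b +905.66ms=12/5b
Σ=12b of 12 (159bpm 6/8) — PASS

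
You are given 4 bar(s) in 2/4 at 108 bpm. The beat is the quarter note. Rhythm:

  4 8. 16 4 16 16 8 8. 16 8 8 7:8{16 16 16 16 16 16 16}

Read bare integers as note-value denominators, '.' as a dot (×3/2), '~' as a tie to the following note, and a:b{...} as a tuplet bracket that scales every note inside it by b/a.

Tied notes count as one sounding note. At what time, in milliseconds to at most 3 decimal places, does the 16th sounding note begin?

1. 0.0ms @ 0 + 555.556ms (1)
2. 555.556ms @ 1 + 416.667ms (3/4)
3. 972.222ms @ 7/4 + 138.889ms (1/4)
4. 1111.111ms @ 2 + 555.556ms (1)
5. 1666.667ms @ 3 + 138.889ms (1/4)
6. 1805.556ms @ 13/4 + 138.889ms (1/4)
7. 1944.444ms @ 7/2 + 277.778ms (1/2)
8. 2222.222ms @ 4 + 416.667ms (3/4)
9. 2638.889ms @ 19/4 + 138.889ms (1/4)
10. 2777.778ms @ 5 + 277.778ms (1/2)
11. 3055.556ms @ 11/2 + 277.778ms (1/2)
12. 3333.333ms @ 6 + 158.73ms (2/7)
13. 3492.063ms @ 44/7 + 158.73ms (2/7)
14. 3650.794ms @ 46/7 + 158.73ms (2/7)
15. 3809.524ms @ 48/7 + 158.73ms (2/7)
16. 3968.254ms @ 50/7 + 158.73ms (2/7)
17. 4126.984ms @ 52/7 + 158.73ms (2/7)
18. 4285.714ms @ 54/7 + 158.73ms (2/7)

note 16 onset = 50/7b = 3968.254ms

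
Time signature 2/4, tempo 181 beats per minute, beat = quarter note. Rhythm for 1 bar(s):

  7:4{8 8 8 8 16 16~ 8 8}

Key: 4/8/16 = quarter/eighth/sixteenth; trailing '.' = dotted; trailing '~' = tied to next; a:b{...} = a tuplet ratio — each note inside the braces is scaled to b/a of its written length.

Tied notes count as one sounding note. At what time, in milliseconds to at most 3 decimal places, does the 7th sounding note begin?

1. 0.0ms @ 0 + 94.712ms (2/7)
2. 94.712ms @ 2/7 + 94.712ms (2/7)
3. 189.424ms @ 4/7 + 94.712ms (2/7)
4. 284.136ms @ 6/7 + 94.712ms (2/7)
5. 378.848ms @ 8/7 + 47.356ms (1/7)
6. 426.204ms @ 9/7 + 142.068ms (3/7)
7. 568.272ms @ 12/7 + 94.712ms (2/7)

note 7 onset = 12/7b = 568.272ms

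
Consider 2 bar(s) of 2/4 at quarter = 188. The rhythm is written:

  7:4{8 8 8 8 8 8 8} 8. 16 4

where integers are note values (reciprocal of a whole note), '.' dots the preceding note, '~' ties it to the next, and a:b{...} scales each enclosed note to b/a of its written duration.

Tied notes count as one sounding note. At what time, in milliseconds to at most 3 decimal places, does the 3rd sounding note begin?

1. 0.0ms @ 0 + 91.185ms (2/7)
2. 91.185ms @ 2/7 + 91.185ms (2/7)
3. 182.371ms @ 4/7 + 91.185ms (2/7)
4. 273.556ms @ 6/7 + 91.185ms (2/7)
5. 364.742ms @ 8/7 + 91.185ms (2/7)
6. 455.927ms @ 10/7 + 91.185ms (2/7)
7. 547.112ms @ 12/7 + 91.185ms (2/7)
8. 638.298ms @ 2 + 239.362ms (3/4)
9. 877.66ms @ 11/4 + 79.787ms (1/4)
10. 957.447ms @ 3 + 319.149ms (1)

note 3 onset = 4/7b = 182.371ms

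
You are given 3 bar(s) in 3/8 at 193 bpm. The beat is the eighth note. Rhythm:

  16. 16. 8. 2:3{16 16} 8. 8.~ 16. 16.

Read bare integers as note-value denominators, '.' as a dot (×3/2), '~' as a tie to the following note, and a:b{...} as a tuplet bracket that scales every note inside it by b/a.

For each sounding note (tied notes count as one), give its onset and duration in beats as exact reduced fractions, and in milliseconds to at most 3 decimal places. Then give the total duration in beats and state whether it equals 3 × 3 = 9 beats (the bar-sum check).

1) 0.0ms=0b +233.161ms=3/4b
2) 233.161ms=3/4b +233.161ms=3/4b
3) 466.321ms=3/2b +466.321ms=3/2b
4) 932.642ms=3b +233.161ms=3/4b
5) 1165.803ms=15/4b +233.161ms=3/4b
6) 1398.964ms=9/2b +466.321ms=3/2b
7) 1865.285ms=6b +699.482ms=9/4b
8) 2564.767ms=33/4b +233.161ms=3/4b
Σ=9b of 9 (193bpm 3/8) — PASS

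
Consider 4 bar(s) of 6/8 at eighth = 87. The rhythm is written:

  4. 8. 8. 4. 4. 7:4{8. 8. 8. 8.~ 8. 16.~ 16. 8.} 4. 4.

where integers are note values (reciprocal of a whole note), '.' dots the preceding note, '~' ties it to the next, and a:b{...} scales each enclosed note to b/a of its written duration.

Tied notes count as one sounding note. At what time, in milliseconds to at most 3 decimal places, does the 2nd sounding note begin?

1. 0.0ms @ 0 + 2068.966ms (3)
2. 2068.966ms @ 3 + 1034.483ms (3/2)
3. 3103.448ms @ 9/2 + 1034.483ms (3/2)
4. 4137.931ms @ 6 + 2068.966ms (3)
5. 6206.897ms @ 9 + 2068.966ms (3)
6. 8275.862ms @ 12 + 591.133ms (6/7)
7. 8866.995ms @ 90/7 + 591.133ms (6/7)
8. 9458.128ms @ 96/7 + 591.133ms (6/7)
9. 10049.261ms @ 102/7 + 1182.266ms (12/7)
10. 11231.527ms @ 114/7 + 591.133ms (6/7)
11. 11822.66ms @ 120/7 + 591.133ms (6/7)
12. 12413.793ms @ 18 + 2068.966ms (3)
13. 14482.759ms @ 21 + 2068.966ms (3)

note 2 onset = 3b = 2068.966ms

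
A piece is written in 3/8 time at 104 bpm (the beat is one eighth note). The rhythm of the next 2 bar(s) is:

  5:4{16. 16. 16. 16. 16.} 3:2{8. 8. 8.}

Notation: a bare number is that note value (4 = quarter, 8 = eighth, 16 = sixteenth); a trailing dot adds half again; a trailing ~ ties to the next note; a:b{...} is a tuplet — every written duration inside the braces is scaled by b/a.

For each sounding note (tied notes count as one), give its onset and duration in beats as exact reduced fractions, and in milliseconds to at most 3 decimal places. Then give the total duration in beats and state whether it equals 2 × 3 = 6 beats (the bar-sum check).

1) 0.0ms=0b +346.154ms=3/5b
2) 346.154ms=3/5b +346.154ms=3/5b
3) 692.308ms=6/5b +346.154ms=3/5b
4) 1038.462ms=9/5b +346.154ms=3/5b
5) 1384.615ms=12/5b +346.154ms=3/5b
6) 1730.769ms=3b +576.923ms=1b
7) 2307.692ms=4b +576.923ms=1b
8) 2884.615ms=5b +576.923ms=1b
Σ=6b of 6 (104bpm 3/8) — PASS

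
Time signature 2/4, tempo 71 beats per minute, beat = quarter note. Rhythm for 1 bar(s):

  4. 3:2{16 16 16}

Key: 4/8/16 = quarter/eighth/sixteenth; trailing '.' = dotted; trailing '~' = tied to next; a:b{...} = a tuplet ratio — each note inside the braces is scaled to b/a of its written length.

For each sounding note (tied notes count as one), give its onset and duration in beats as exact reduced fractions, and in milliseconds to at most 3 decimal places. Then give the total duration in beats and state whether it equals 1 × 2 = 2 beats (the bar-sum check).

1) 0.0ms=0b +1267.606ms=3/2b
2) 1267.606ms=3/2b +140.845ms=1/6b
3) 1408.451ms=5/3b +140.845ms=1/6b
4) 1549.296ms=11/6b +140.845ms=1/6b
Σ=2b of 2 (71bpm 2/4) — PASS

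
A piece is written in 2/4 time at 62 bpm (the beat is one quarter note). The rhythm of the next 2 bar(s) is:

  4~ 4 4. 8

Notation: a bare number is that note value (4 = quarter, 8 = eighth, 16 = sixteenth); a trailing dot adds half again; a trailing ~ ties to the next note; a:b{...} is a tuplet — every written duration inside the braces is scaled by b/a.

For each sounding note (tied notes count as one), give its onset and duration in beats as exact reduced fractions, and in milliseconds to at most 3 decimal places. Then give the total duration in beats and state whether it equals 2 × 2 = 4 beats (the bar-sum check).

1) 0.0ms=0b +1935.484ms=2b
2) 1935.484ms=2b +1451.613ms=3/2b
3) 3387.097ms=7/2b +483.871ms=1/2b
Σ=4b of 4 (62bpm 2/4) — PASS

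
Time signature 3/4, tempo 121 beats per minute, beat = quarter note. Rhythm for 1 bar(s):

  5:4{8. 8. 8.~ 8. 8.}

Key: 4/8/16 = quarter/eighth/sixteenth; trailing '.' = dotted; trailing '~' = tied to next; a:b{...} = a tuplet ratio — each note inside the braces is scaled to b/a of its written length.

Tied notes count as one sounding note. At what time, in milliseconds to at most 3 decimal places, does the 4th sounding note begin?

note 4 onset = 12/5b = 1190.083ms

1. 0.0ms @ 0 + 297.521ms (3/5)
2. 297.521ms @ 3/5 + 297.521ms (3/5)
3. 595.041ms @ 6/5 + 595.041ms (6/5)
4. 1190.083ms @ 12/5 + 297.521ms (3/5)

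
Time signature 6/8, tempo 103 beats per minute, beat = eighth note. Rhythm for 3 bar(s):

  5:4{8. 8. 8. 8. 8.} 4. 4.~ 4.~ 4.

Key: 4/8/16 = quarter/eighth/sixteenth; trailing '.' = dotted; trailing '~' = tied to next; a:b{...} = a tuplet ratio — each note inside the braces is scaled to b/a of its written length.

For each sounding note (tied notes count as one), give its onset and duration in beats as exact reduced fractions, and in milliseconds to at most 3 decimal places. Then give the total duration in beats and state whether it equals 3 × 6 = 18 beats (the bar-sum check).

1) 0.0ms=0b +699.029ms=6/5b
2) 699.029ms=6/5b +699.029ms=6/5b
3) 1398.058ms=12/5b +699.029ms=6/5b
4) 2097.087ms=18/5b +699.029ms=6/5b
5) 2796.117ms=24/5b +699.029ms=6/5b
6) 3495.146ms=6b +1747.573ms=3b
7) 5242.718ms=9b +5242.718ms=9b
Σ=18b of 18 (103bpm 6/8) — PASS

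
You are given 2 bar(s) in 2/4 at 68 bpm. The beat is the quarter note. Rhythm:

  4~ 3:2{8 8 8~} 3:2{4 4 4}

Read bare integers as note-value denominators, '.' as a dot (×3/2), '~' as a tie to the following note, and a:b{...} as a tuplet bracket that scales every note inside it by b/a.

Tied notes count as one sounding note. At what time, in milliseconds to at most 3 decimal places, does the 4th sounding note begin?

note 4 onset = 8/3b = 2352.941ms

1. 0.0ms @ 0 + 1176.471ms (4/3)
2. 1176.471ms @ 4/3 + 294.118ms (1/3)
3. 1470.588ms @ 5/3 + 882.353ms (1)
4. 2352.941ms @ 8/3 + 588.235ms (2/3)
5. 2941.176ms @ 10/3 + 588.235ms (2/3)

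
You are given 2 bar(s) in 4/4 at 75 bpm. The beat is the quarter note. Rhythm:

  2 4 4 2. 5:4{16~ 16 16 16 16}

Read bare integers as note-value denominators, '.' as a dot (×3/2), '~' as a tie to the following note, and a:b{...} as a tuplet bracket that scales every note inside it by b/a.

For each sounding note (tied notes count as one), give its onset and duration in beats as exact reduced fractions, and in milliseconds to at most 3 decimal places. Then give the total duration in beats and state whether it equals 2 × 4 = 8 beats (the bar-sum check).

1) 0.0ms=0b +1600.0ms=2b
2) 1600.0ms=2b +800.0ms=1b
3) 2400.0ms=3b +800.0ms=1b
4) 3200.0ms=4b +2400.0ms=3b
5) 5600.0ms=7b +320.0ms=2/5b
6) 5920.0ms=37/5b +160.0ms=1/5b
7) 6080.0ms=38/5b +160.0ms=1/5b
8) 6240.0ms=39/5b +160.0ms=1/5b
Σ=8b of 8 (75bpm 4/4) — PASS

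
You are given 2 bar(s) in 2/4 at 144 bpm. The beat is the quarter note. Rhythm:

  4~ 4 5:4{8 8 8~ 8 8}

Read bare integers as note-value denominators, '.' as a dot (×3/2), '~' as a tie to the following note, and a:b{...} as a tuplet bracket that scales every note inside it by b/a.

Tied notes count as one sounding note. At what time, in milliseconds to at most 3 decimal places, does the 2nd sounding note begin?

note 2 onset = 2b = 833.333ms

1. 0.0ms @ 0 + 833.333ms (2)
2. 833.333ms @ 2 + 166.667ms (2/5)
3. 1000.0ms @ 12/5 + 166.667ms (2/5)
4. 1166.667ms @ 14/5 + 333.333ms (4/5)
5. 1500.0ms @ 18/5 + 166.667ms (2/5)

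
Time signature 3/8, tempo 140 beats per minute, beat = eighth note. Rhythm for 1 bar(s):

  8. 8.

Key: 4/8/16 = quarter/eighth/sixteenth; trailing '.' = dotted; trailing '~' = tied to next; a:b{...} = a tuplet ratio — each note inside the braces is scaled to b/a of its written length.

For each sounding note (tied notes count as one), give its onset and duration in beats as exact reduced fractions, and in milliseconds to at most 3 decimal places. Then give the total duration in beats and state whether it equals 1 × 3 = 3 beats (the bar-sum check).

1) 0.0ms=0b +642.857ms=3/2b
2) 642.857ms=3/2b +642.857ms=3/2b
Σ=3b of 3 (140bpm 3/8) — PASS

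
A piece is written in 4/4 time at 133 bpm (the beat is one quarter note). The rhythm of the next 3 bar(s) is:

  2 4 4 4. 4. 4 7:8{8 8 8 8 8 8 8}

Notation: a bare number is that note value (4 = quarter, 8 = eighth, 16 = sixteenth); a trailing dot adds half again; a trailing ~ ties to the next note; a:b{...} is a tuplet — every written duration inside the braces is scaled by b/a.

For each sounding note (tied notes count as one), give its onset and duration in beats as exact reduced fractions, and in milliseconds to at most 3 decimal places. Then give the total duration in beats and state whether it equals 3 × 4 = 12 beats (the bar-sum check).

1) 0.0ms=0b +902.256ms=2b
2) 902.256ms=2b +451.128ms=1b
3) 1353.383ms=3b +451.128ms=1b
4) 1804.511ms=4b +676.692ms=3/2b
5) 2481.203ms=11/2b +676.692ms=3/2b
6) 3157.895ms=7b +451.128ms=1b
7) 3609.023ms=8b +257.787ms=4/7b
8) 3866.81ms=60/7b +257.787ms=4/7b
9) 4124.597ms=64/7b +257.787ms=4/7b
10) 4382.385ms=68/7b +257.787ms=4/7b
11) 4640.172ms=72/7b +257.787ms=4/7b
12) 4897.959ms=76/7b +257.787ms=4/7b
13) 5155.747ms=80/7b +257.787ms=4/7b
Σ=12b of 12 (133bpm 4/4) — PASS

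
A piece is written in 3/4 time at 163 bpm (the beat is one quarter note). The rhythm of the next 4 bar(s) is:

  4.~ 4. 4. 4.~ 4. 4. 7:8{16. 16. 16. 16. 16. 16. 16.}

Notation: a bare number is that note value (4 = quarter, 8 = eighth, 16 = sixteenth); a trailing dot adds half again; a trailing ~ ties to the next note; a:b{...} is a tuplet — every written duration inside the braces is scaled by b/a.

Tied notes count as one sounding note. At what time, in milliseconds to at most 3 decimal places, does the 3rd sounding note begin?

1. 0.0ms @ 0 + 1104.294ms (3)
2. 1104.294ms @ 3 + 552.147ms (3/2)
3. 1656.442ms @ 9/2 + 1104.294ms (3)
4. 2760.736ms @ 15/2 + 552.147ms (3/2)
5. 3312.883ms @ 9 + 157.756ms (3/7)
6. 3470.64ms @ 66/7 + 157.756ms (3/7)
7. 3628.396ms @ 69/7 + 157.756ms (3/7)
8. 3786.152ms @ 72/7 + 157.756ms (3/7)
9. 3943.909ms @ 75/7 + 157.756ms (3/7)
10. 4101.665ms @ 78/7 + 157.756ms (3/7)
11. 4259.422ms @ 81/7 + 157.756ms (3/7)

note 3 onset = 9/2b = 1656.442ms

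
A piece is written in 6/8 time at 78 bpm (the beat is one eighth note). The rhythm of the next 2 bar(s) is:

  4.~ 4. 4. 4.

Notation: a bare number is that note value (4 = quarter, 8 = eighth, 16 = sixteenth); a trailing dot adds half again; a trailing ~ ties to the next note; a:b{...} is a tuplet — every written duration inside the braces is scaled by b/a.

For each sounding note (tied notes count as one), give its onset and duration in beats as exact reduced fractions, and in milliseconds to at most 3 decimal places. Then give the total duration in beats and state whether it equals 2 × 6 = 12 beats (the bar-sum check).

1) 0.0ms=0b +4615.385ms=6b
2) 4615.385ms=6b +2307.692ms=3b
3) 6923.077ms=9b +2307.692ms=3b
Σ=12b of 12 (78bpm 6/8) — PASS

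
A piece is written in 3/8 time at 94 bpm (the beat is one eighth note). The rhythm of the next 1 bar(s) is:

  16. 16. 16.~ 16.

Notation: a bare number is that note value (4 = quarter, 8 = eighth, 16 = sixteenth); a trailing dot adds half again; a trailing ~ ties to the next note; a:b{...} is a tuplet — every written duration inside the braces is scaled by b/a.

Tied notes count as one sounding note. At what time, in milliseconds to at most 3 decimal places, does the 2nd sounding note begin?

1. 0.0ms @ 0 + 478.723ms (3/4)
2. 478.723ms @ 3/4 + 478.723ms (3/4)
3. 957.447ms @ 3/2 + 957.447ms (3/2)

note 2 onset = 3/4b = 478.723ms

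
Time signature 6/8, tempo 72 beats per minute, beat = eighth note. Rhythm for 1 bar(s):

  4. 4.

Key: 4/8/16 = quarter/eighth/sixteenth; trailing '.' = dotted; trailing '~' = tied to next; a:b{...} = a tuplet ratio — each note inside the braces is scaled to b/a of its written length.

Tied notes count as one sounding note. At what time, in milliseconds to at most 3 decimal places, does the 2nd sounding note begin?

note 2 onset = 3b = 2500.0ms

1. 0.0ms @ 0 + 2500.0ms (3)
2. 2500.0ms @ 3 + 2500.0ms (3)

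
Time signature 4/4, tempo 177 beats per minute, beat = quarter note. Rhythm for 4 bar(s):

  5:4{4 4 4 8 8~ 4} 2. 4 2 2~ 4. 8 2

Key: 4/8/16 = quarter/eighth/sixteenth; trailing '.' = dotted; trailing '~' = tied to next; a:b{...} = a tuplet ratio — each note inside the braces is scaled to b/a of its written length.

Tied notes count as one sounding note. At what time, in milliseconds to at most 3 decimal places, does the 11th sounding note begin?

1. 0.0ms @ 0 + 271.186ms (4/5)
2. 271.186ms @ 4/5 + 271.186ms (4/5)
3. 542.373ms @ 8/5 + 271.186ms (4/5)
4. 813.559ms @ 12/5 + 135.593ms (2/5)
5. 949.153ms @ 14/5 + 406.78ms (6/5)
6. 1355.932ms @ 4 + 1016.949ms (3)
7. 2372.881ms @ 7 + 338.983ms (1)
8. 2711.864ms @ 8 + 677.966ms (2)
9. 3389.831ms @ 10 + 1186.441ms (7/2)
10. 4576.271ms @ 27/2 + 169.492ms (1/2)
11. 4745.763ms @ 14 + 677.966ms (2)

note 11 onset = 14b = 4745.763ms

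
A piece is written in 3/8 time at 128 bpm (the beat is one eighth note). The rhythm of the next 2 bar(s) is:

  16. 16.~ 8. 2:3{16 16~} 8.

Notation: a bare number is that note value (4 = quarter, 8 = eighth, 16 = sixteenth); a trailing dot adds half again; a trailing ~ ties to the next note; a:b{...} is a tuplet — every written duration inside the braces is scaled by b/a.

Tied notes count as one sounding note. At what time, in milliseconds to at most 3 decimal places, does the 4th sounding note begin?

note 4 onset = 15/4b = 1757.812ms

1. 0.0ms @ 0 + 351.562ms (3/4)
2. 351.562ms @ 3/4 + 1054.688ms (9/4)
3. 1406.25ms @ 3 + 351.562ms (3/4)
4. 1757.812ms @ 15/4 + 1054.688ms (9/4)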